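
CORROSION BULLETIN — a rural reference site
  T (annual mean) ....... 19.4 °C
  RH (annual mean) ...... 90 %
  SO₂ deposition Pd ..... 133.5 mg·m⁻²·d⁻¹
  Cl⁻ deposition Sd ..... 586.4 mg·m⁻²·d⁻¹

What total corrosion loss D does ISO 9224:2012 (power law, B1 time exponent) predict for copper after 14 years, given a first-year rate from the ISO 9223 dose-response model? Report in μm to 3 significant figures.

D(14) = 32.5 μm

copper: temperature factor f = -0.080·(9.4) = -0.7520
  sulphur-dioxide contribution → 1.805 μm/a
  chloride contribution → 3.785 μm/a
  ⇒ r_corr(copper) = 5.59 μm/a
ISO 9224: D(t) = r_corr · t^b with b = 0.667 (copper, B1)
  D(14) = 5.59 × 14^0.667 = 5.59 × 5.814 = 32.5 μm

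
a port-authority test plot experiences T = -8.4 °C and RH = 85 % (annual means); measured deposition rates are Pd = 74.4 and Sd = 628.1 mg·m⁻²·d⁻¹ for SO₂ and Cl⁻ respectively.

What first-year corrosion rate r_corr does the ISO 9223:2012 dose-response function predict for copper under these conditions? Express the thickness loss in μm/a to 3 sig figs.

r_corr = 1.07 μm/a

copper: f(T) = +0.126·(T−10) [T≤10 °C] = -2.3184
  Pd branch = 0.0053·Pd^0.26·e^(0.059·RH+f) = 0.241 μm/a
  Cl⁻ term: 0.01025·628.1^0.27·exp(0.036·85+0.049·-8.4) = 0.8249
  r_corr = 0.241 + 0.8249 = 1.066 μm/a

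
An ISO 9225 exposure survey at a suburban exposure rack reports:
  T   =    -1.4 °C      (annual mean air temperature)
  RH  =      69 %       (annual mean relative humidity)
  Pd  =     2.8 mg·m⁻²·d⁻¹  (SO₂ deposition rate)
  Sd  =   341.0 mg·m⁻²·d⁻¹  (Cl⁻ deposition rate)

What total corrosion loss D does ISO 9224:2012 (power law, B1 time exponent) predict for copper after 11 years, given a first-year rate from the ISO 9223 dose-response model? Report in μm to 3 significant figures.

copper: T≤10 °C ⇒ hinge +0.126·(-1.4−10) = -1.4364
  SO₂ term: 0.0053·2.8^0.26·exp(0.059·69-1.4364) = 0.09654
  Sd branch = 0.01025·Sd^0.27·e^(0.036·RH+0.049·T) = 0.5541 μm/a
  r_corr = 0.09654 + 0.5541 = 0.6506 μm/a
Power-law: D(11) = r_corr · 11^0.667
  D(11) = 0.6506 × 11^0.667 = 0.6506 × 4.95 = 3.221 μm

D(11) = 3.22 μm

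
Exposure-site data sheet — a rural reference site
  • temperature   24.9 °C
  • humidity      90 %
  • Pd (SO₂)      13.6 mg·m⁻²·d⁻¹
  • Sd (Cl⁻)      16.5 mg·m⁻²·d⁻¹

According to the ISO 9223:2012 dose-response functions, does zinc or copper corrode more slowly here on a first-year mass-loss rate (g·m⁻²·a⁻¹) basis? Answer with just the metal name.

zinc: f(T) = -0.071·(T−10) [T>10 °C] = -1.0579
  sulphur-dioxide contribution → 0.8869 μm/a
  chloride contribution → 1.475 μm/a
  ⇒ r_corr(zinc) = 2.362 μm/a
  mass loss = 2.362 μm/a × 7.14 g/cm³ = 16.87 g·m⁻²·a⁻¹
copper: temperature factor f = -0.080·(14.9) = -1.1920
  sulphur-dioxide contribution → 0.6418 μm/a
  chloride contribution → 1.89 μm/a
  ⇒ r_corr(copper) = 2.532 μm/a
  mass loss = 2.532 μm/a × 8.96 g/cm³ = 22.68 g·m⁻²·a⁻¹
Ordering by g·m⁻²·a⁻¹: copper (22.7) > zinc (16.9)

zinc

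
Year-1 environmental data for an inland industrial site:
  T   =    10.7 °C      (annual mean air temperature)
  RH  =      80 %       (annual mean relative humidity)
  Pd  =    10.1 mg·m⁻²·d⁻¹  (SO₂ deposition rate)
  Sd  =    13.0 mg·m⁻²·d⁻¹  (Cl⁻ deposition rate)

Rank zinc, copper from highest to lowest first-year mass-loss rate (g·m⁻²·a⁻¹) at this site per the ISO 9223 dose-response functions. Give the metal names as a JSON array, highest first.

["copper", "zinc"]

zinc: T>10 °C ⇒ hinge -0.071·(10.7−10) = -0.0497
  Pd branch = 0.0129·Pd^0.44·e^(0.046·RH+f) = 1.346 μm/a
  Sd branch = 0.0175·Sd^0.57·e^(0.008·RH+0.085·T) = 0.3556 μm/a
  r_corr = 1.346 + 0.3556 = 1.702 μm/a
  mass loss = 1.702 μm/a × 7.14 g/cm³ = 12.15 g·m⁻²·a⁻¹
copper: T>10 °C ⇒ hinge -0.080·(10.7−10) = -0.0560
  Pd branch = 0.0053·Pd^0.26·e^(0.059·RH+f) = 1.026 μm/a
  Cl⁻ term: 0.01025·13.0^0.27·exp(0.036·80+0.049·10.7) = 0.6165
  r_corr = 1.026 + 0.6165 = 1.642 μm/a
  mass loss = 1.642 μm/a × 8.96 g/cm³ = 14.71 g·m⁻²·a⁻¹
Ordering by g·m⁻²·a⁻¹: copper (14.7) > zinc (12.2)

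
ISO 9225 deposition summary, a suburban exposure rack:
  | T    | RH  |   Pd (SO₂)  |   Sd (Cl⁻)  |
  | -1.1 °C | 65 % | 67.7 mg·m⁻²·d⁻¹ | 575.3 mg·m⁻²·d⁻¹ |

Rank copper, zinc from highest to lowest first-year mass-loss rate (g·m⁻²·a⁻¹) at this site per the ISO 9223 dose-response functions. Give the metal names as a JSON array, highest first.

["zinc", "copper"]

copper: T≤10 °C ⇒ hinge +0.126·(-1.1−10) = -1.3986
  sulphur-dioxide contribution → 0.1813 μm/a
  chloride contribution → 0.5607 μm/a
  ⇒ r_corr(copper) = 0.742 μm/a
  mass loss = 0.742 μm/a × 8.96 g/cm³ = 6.648 g·m⁻²·a⁻¹
zinc: f(T) = +0.038·(T−10) [T≤10 °C] = -0.4218
  sulphur-dioxide contribution → 1.075 μm/a
  chloride contribution → 1.003 μm/a
  total first-year rate 2.078 μm/a
  mass loss = 2.078 μm/a × 7.14 g/cm³ = 14.84 g·m⁻²·a⁻¹
Ordering by g·m⁻²·a⁻¹: zinc (14.8) > copper (6.65)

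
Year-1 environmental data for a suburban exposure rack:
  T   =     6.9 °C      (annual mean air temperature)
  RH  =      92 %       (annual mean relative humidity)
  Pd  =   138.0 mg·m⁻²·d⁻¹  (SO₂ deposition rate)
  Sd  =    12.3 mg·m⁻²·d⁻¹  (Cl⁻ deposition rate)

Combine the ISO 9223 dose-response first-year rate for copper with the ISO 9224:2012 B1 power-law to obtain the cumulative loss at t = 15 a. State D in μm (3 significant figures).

D(15) = 22.6 μm

copper: temperature factor f = +0.126·(-3.1) = -0.3906
  SO₂ term: 0.0053·138.0^0.26·exp(0.059·92-0.3906) = 2.94
  Cl⁻ term: 0.01025·12.3^0.27·exp(0.036·92+0.049·6.9) = 0.7766
  r_corr = 2.94 + 0.7766 = 3.717 μm/a
Power-law: D(15) = r_corr · 15^0.667
  D(15) = 3.717 × 15^0.667 = 3.717 × 6.088 = 22.63 μm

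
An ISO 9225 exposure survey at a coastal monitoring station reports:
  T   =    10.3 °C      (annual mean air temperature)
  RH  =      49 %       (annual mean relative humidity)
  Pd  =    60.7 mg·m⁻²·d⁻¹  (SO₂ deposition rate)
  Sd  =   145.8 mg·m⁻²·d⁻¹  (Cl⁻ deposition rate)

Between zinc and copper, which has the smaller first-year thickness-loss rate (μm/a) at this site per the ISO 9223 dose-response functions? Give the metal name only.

copper

zinc: temperature factor f = -0.071·(0.3) = -0.0213
  SO₂ term: 0.0129·60.7^0.44·exp(0.046·49-0.0213) = 0.7326
  Cl⁻ term: 0.0175·145.8^0.57·exp(0.008·49+0.085·10.3) = 1.064
  sum: 0.7326 + 1.064 → r_corr = 1.796 μm/a
copper: T>10 °C ⇒ hinge -0.080·(10.3−10) = -0.0240
  SO₂ term: 0.0053·60.7^0.26·exp(0.059·49-0.0240) = 0.271
  Sd branch = 0.01025·Sd^0.27·e^(0.036·RH+0.049·T) = 0.3804 μm/a
  sum: 0.271 + 0.3804 → r_corr = 0.6514 μm/a
Ordering by μm/a: zinc (1.8) > copper (0.651)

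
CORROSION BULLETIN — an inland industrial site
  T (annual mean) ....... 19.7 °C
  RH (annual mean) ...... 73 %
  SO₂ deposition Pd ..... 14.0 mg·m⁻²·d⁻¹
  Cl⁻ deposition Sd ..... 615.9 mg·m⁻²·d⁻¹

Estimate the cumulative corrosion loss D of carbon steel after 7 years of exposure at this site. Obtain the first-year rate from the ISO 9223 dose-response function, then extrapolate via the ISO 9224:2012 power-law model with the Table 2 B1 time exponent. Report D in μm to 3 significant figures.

carbon steel: T>10 °C ⇒ hinge -0.054·(19.7−10) = -0.5238
  SO₂ term: 1.77·14.0^0.52·exp(0.02·73-0.5238) = 17.81
  Sd branch = 0.102·Sd^0.62·e^(0.033·RH+0.04·T) = 133.8 μm/a
  sum: 17.81 + 133.8 → r_corr = 151.6 μm/a
ISO 9224: D(t) = r_corr · t^b with b = 0.523 (carbon steel, B1)
  D(7) = 151.6 × 7^0.523 = 151.6 × 2.767 = 419.5 μm

D(7) = 420 μm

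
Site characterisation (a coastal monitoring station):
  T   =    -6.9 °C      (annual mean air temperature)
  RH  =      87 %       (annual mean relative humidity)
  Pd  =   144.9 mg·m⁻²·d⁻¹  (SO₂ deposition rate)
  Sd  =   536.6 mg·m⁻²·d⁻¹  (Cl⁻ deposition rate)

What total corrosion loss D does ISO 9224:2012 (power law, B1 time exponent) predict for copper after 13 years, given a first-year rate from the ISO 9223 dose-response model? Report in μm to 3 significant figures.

copper: T≤10 °C ⇒ hinge +0.126·(-6.9−10) = -2.1294
  Pd branch = 0.0053·Pd^0.26·e^(0.059·RH+f) = 0.3896 μm/a
  Cl⁻ term: 0.01025·536.6^0.27·exp(0.036·87+0.049·-6.9) = 0.9143
  sum: 0.3896 + 0.9143 → r_corr = 1.304 μm/a
Long-term exponent b (ISO 9224 Table 2, B1) = 0.667
  D(13) = 1.304 × 13^0.667 = 1.304 × 5.534 = 7.215 μm

D(13) = 7.22 μm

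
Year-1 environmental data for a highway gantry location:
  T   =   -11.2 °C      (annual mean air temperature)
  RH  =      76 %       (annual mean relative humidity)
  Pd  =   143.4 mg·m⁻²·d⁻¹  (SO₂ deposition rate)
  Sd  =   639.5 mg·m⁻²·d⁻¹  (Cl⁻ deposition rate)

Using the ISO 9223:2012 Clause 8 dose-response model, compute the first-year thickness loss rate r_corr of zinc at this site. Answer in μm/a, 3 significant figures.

zinc: temperature factor f = +0.038·(-21.2) = -0.8056
  SO₂ term: 0.0129·143.4^0.44·exp(0.046·76-0.8056) = 1.69
  Cl⁻ term: 0.0175·639.5^0.57·exp(0.008·76+0.085·-11.2) = 0.4931
  sum: 1.69 + 0.4931 → r_corr = 2.183 μm/a

r_corr = 2.18 μm/a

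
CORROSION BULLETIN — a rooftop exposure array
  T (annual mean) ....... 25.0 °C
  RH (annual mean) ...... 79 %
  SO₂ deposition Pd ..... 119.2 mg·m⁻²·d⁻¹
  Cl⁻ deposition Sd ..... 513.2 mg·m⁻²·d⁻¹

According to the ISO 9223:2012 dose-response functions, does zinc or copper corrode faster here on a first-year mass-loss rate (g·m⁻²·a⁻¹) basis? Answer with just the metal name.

zinc: T>10 °C ⇒ hinge -0.071·(25.0−10) = -1.0650
  sulphur-dioxide contribution → 1.38 μm/a
  chloride contribution → 9.666 μm/a
  total first-year rate 11.05 μm/a
  mass loss = 11.05 μm/a × 7.14 g/cm³ = 78.87 g·m⁻²·a⁻¹
copper: f(T) = -0.080·(T−10) [T>10 °C] = -1.2000
  sulphur-dioxide contribution → 0.5851 μm/a
  chloride contribution → 3.233 μm/a
  ⇒ r_corr(copper) = 3.818 μm/a
  mass loss = 3.818 μm/a × 8.96 g/cm³ = 34.21 g·m⁻²·a⁻¹
Ordering by g·m⁻²·a⁻¹: zinc (78.9) > copper (34.2)

zinc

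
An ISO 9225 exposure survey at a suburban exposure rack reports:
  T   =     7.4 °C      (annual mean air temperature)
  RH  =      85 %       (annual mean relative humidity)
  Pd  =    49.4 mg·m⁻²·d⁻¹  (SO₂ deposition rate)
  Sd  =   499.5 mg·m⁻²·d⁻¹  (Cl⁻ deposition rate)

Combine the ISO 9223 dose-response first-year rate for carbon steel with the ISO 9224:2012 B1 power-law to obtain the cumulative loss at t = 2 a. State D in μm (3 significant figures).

D(2) = 225 μm

carbon steel: f(T) = +0.150·(T−10) [T≤10 °C] = -0.3900
  SO₂ term: 1.77·49.4^0.52·exp(0.02·85-0.3900) = 49.85
  Cl⁻ term: 0.102·499.5^0.62·exp(0.033·85+0.04·7.4) = 106.8
  r_corr = 49.85 + 106.8 = 156.6 μm/a
Power-law: D(2) = r_corr · 2^0.523
  D(2) = 156.6 × 2^0.523 = 156.6 × 1.437 = 225 μm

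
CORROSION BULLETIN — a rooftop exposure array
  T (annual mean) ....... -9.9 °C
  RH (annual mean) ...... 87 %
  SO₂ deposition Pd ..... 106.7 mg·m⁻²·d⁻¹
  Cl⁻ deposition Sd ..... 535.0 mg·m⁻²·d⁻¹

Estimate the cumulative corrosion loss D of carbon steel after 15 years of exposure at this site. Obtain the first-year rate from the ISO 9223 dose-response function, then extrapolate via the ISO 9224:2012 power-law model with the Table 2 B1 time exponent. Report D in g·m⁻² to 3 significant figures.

D(15) = 2.11e+03 g·m⁻²

carbon steel: temperature factor f = +0.150·(-19.9) = -2.9850
  Pd branch = 1.77·Pd^0.52·e^(0.02·RH+f) = 5.78 μm/a
  Cl⁻ term: 0.102·535.0^0.62·exp(0.033·87+0.04·-9.9) = 59.57
  r_corr = 5.78 + 59.57 = 65.35 μm/a
Long-term exponent b (ISO 9224 Table 2, B1) = 0.523
  D(15) = 65.35 × 15^0.523 = 65.35 × 4.122 = 269.4 μm
  Mass loss = 269.4 μm × 7.85 g/cm³ = 2115 g·m⁻²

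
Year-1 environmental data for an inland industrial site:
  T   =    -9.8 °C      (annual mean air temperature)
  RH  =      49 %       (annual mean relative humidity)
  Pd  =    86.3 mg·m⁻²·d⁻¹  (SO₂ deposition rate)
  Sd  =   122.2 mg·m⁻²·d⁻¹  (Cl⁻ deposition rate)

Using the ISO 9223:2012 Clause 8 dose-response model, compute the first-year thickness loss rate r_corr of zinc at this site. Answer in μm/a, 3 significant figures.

zinc: T≤10 °C ⇒ hinge +0.038·(-9.8−10) = -0.7524
  SO₂ term: 0.0129·86.3^0.44·exp(0.046·49-0.7524) = 0.4117
  Cl⁻ term: 0.0175·122.2^0.57·exp(0.008·49+0.085·-9.8) = 0.1742
  sum: 0.4117 + 0.1742 → r_corr = 0.5859 μm/a

r_corr = 0.586 μm/a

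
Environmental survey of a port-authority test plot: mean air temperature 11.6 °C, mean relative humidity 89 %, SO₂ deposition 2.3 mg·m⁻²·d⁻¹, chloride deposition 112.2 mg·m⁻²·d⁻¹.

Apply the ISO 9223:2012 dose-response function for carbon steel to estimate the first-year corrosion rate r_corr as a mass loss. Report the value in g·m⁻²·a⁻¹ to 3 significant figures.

r_corr = 565 g·m⁻²·a⁻¹

carbon steel: temperature factor f = -0.054·(1.6) = -0.0864
  SO₂ term: 1.77·2.3^0.52·exp(0.02·89-0.0864) = 14.85
  Sd branch = 0.102·Sd^0.62·e^(0.033·RH+0.04·T) = 57.1 μm/a
  r_corr = 14.85 + 57.1 = 71.94 μm/a
Convert to mass loss: 71.94 μm/a × 7.85 g/cm³ = 564.8 g·m⁻²·a⁻¹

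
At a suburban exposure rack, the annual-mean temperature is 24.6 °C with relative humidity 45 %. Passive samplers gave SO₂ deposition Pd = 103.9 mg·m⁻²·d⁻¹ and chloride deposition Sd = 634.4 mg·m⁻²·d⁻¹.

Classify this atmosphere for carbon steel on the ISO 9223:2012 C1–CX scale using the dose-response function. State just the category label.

C5

carbon steel: T>10 °C ⇒ hinge -0.054·(24.6−10) = -0.7884
  SO₂ term: 1.77·103.9^0.52·exp(0.02·45-0.7884) = 22.14
  Cl⁻ term: 0.102·634.4^0.62·exp(0.033·45+0.04·24.6) = 65.82
  sum: 22.14 + 65.82 → r_corr = 87.95 μm/a
ISO 9223 Table 2 (carbon steel): 80 < 88 ≤ 200 μm/a ⇒ C5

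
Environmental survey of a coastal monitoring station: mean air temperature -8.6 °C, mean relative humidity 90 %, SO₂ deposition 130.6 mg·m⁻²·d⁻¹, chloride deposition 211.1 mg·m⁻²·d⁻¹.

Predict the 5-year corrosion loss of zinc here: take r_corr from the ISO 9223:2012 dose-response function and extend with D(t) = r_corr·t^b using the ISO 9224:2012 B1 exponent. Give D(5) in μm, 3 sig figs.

zinc: temperature factor f = +0.038·(-18.6) = -0.7068
  SO₂ term: 0.0129·130.6^0.44·exp(0.046·90-0.7068) = 3.409
  Sd branch = 0.0175·Sd^0.57·e^(0.008·RH+0.085·T) = 0.3658 μm/a
  sum: 3.409 + 0.3658 → r_corr = 3.775 μm/a
ISO 9224: D(t) = r_corr · t^b with b = 0.813 (zinc, B1)
  D(5) = 3.775 × 5^0.813 = 3.775 × 3.701 = 13.97 μm

D(5) = 14.0 μm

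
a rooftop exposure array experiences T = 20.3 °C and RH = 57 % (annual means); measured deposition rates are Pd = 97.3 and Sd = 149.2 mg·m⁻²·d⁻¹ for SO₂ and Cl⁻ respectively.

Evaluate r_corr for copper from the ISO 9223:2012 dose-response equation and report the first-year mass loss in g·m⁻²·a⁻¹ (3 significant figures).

r_corr = 9.44 g·m⁻²·a⁻¹

copper: temperature factor f = -0.080·(10.3) = -0.8240
  SO₂ term: 0.0053·97.3^0.26·exp(0.059·57-0.8240) = 0.2207
  Sd branch = 0.01025·Sd^0.27·e^(0.036·RH+0.049·T) = 0.8333 μm/a
  r_corr = 0.2207 + 0.8333 = 1.054 μm/a
Convert to mass loss: 1.054 μm/a × 8.96 g/cm³ = 9.444 g·m⁻²·a⁻¹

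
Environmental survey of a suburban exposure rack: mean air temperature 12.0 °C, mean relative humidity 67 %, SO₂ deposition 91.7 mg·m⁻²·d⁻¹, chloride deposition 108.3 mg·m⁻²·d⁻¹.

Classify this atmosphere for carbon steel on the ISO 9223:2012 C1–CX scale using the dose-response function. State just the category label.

C5

carbon steel: temperature factor f = -0.054·(2.0) = -0.1080
  Pd branch = 1.77·Pd^0.52·e^(0.02·RH+f) = 63.6 μm/a
  Sd branch = 0.102·Sd^0.62·e^(0.033·RH+0.04·T) = 27.46 μm/a
  r_corr = 63.6 + 27.46 = 91.06 μm/a
91.1 μm/a falls in (80, 200] for carbon steel → category C5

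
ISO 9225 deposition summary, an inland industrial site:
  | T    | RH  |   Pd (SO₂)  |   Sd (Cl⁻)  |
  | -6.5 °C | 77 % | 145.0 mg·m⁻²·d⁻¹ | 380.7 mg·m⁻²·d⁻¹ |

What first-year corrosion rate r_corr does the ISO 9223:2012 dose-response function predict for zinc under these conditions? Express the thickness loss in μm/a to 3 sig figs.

r_corr = 2.68 μm/a

zinc: f(T) = +0.038·(T−10) [T≤10 °C] = -0.6270
  SO₂ term: 0.0129·145.0^0.44·exp(0.046·77-0.6270) = 2.126
  Sd branch = 0.0175·Sd^0.57·e^(0.008·RH+0.085·T) = 0.5515 μm/a
  r_corr = 2.126 + 0.5515 = 2.677 μm/a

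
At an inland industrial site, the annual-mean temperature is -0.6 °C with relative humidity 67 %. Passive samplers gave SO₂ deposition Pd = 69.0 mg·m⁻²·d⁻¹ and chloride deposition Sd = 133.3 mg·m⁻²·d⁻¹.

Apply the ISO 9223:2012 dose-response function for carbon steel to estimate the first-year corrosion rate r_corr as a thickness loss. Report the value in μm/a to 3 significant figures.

r_corr = 31.3 μm/a

carbon steel: T≤10 °C ⇒ hinge +0.150·(-0.6−10) = -1.5900
  Pd branch = 1.77·Pd^0.52·e^(0.02·RH+f) = 12.46 μm/a
  Sd branch = 0.102·Sd^0.62·e^(0.033·RH+0.04·T) = 18.87 μm/a
  r_corr = 12.46 + 18.87 = 31.33 μm/a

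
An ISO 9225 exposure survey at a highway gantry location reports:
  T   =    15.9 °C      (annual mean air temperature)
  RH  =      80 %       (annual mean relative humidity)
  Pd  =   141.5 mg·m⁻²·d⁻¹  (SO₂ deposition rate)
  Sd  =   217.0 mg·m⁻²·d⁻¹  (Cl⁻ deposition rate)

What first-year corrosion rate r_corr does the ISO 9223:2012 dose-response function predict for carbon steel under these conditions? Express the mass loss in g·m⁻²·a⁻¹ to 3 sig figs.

carbon steel: T>10 °C ⇒ hinge -0.054·(15.9−10) = -0.3186
  SO₂ term: 1.77·141.5^0.52·exp(0.02·80-0.3186) = 83.73
  Cl⁻ term: 0.102·217.0^0.62·exp(0.033·80+0.04·15.9) = 75.85
  sum: 83.73 + 75.85 → r_corr = 159.6 μm/a
Convert to mass loss: 159.6 μm/a × 7.85 g/cm³ = 1253 g·m⁻²·a⁻¹

r_corr = 1.25e+03 g·m⁻²·a⁻¹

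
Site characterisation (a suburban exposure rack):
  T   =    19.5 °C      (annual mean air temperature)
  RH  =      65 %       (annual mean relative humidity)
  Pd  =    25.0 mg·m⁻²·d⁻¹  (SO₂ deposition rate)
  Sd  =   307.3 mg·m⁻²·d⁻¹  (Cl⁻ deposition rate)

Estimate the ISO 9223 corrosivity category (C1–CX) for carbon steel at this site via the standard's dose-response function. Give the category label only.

C5

carbon steel: f(T) = -0.054·(T−10) [T>10 °C] = -0.5130
  Pd branch = 1.77·Pd^0.52·e^(0.02·RH+f) = 20.73 μm/a
  Cl⁻ term: 0.102·307.3^0.62·exp(0.033·65+0.04·19.5) = 66.25
  sum: 20.73 + 66.25 → r_corr = 86.99 μm/a
ISO 9223 Table 2 (carbon steel): 80 < 87 ≤ 200 μm/a ⇒ C5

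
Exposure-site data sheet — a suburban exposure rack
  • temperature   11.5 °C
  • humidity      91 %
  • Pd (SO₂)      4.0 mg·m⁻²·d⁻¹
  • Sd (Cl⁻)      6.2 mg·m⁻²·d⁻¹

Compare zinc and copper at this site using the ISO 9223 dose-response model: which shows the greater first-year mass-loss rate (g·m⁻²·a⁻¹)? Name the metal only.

copper

zinc: f(T) = -0.071·(T−10) [T>10 °C] = -0.1065
  SO₂ term: 0.0129·4.0^0.44·exp(0.046·91-0.1065) = 1.403
  Cl⁻ term: 0.0175·6.2^0.57·exp(0.008·91+0.085·11.5) = 0.2725
  sum: 1.403 + 0.2725 → r_corr = 1.676 μm/a
  mass loss = 1.676 μm/a × 7.14 g/cm³ = 11.97 g·m⁻²·a⁻¹
copper: f(T) = -0.080·(T−10) [T>10 °C] = -0.1200
  SO₂ term: 0.0053·4.0^0.26·exp(0.059·91-0.1200) = 1.447
  Sd branch = 0.01025·Sd^0.27·e^(0.036·RH+0.049·T) = 0.7801 μm/a
  sum: 1.447 + 0.7801 → r_corr = 2.227 μm/a
  mass loss = 2.227 μm/a × 8.96 g/cm³ = 19.95 g·m⁻²·a⁻¹
Ordering by g·m⁻²·a⁻¹: copper (20) > zinc (12)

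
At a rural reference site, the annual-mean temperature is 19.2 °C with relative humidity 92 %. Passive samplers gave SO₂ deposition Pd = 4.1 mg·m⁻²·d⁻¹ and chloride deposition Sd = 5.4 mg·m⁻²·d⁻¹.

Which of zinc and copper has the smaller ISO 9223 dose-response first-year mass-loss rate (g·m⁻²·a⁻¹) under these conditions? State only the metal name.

zinc

zinc: f(T) = -0.071·(T−10) [T>10 °C] = -0.6532
  SO₂ term: 0.0129·4.1^0.44·exp(0.046·92-0.6532) = 0.8599
  Cl⁻ term: 0.0175·5.4^0.57·exp(0.008·92+0.085·19.2) = 0.4886
  sum: 0.8599 + 0.4886 → r_corr = 1.348 μm/a
  mass loss = 1.348 μm/a × 7.14 g/cm³ = 9.628 g·m⁻²·a⁻¹
copper: temperature factor f = -0.080·(9.2) = -0.7360
  Pd branch = 0.0053·Pd^0.26·e^(0.059·RH+f) = 0.8343 μm/a
  Sd branch = 0.01025·Sd^0.27·e^(0.036·RH+0.049·T) = 1.136 μm/a
  sum: 0.8343 + 1.136 → r_corr = 1.97 μm/a
  mass loss = 1.97 μm/a × 8.96 g/cm³ = 17.66 g·m⁻²·a⁻¹
Ordering by g·m⁻²·a⁻¹: copper (17.7) > zinc (9.63)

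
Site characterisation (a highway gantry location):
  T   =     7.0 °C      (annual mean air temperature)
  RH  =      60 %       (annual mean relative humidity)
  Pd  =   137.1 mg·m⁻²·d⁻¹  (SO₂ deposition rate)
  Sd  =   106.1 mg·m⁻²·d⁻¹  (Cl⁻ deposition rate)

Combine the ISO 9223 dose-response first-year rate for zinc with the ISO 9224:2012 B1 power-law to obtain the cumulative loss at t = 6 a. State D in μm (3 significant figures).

zinc: temperature factor f = +0.038·(-3.0) = -0.1140
  Pd branch = 0.0129·Pd^0.44·e^(0.046·RH+f) = 1.585 μm/a
  Sd branch = 0.0175·Sd^0.57·e^(0.008·RH+0.085·T) = 0.7321 μm/a
  r_corr = 1.585 + 0.7321 = 2.317 μm/a
Long-term exponent b (ISO 9224 Table 2, B1) = 0.813
  D(6) = 2.317 × 6^0.813 = 2.317 × 4.292 = 9.944 μm

D(6) = 9.94 μm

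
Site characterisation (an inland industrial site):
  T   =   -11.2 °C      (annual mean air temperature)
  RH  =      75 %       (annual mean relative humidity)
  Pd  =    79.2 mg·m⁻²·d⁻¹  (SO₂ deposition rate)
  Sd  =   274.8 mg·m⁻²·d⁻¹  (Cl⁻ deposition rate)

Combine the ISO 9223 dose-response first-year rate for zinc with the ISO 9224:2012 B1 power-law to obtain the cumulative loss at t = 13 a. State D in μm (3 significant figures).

zinc: T≤10 °C ⇒ hinge +0.038·(-11.2−10) = -0.8056
  Pd branch = 0.0129·Pd^0.44·e^(0.046·RH+f) = 1.243 μm/a
  Cl⁻ term: 0.0175·274.8^0.57·exp(0.008·75+0.085·-11.2) = 0.3023
  sum: 1.243 + 0.3023 → r_corr = 1.545 μm/a
Power-law: D(13) = r_corr · 13^0.813
  D(13) = 1.545 × 13^0.813 = 1.545 × 8.047 = 12.44 μm

D(13) = 12.4 μm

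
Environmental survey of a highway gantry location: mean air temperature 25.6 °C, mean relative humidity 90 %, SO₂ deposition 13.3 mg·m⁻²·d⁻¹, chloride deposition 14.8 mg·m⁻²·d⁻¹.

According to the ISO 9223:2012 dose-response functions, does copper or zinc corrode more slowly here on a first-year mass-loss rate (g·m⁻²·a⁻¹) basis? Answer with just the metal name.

copper: T>10 °C ⇒ hinge -0.080·(25.6−10) = -1.2480
  Pd branch = 0.0053·Pd^0.26·e^(0.059·RH+f) = 0.6034 μm/a
  Sd branch = 0.01025·Sd^0.27·e^(0.036·RH+0.049·T) = 1.899 μm/a
  r_corr = 0.6034 + 1.899 = 2.503 μm/a
  mass loss = 2.503 μm/a × 8.96 g/cm³ = 22.42 g·m⁻²·a⁻¹
zinc: temperature factor f = -0.071·(15.6) = -1.1076
  Pd branch = 0.0129·Pd^0.44·e^(0.046·RH+f) = 0.8357 μm/a
  Sd branch = 0.0175·Sd^0.57·e^(0.008·RH+0.085·T) = 1.472 μm/a
  sum: 0.8357 + 1.472 → r_corr = 2.307 μm/a
  mass loss = 2.307 μm/a × 7.14 g/cm³ = 16.47 g·m⁻²·a⁻¹
Ordering by g·m⁻²·a⁻¹: copper (22.4) > zinc (16.5)

zinc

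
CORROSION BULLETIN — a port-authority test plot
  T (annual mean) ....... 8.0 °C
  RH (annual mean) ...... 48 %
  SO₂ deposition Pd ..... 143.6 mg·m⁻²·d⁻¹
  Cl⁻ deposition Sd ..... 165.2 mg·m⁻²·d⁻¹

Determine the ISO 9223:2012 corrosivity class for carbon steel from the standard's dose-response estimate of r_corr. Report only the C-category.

C4

carbon steel: temperature factor f = +0.150·(-2.0) = -0.3000
  sulphur-dioxide contribution → 45.32 μm/a
  chloride contribution → 16.24 μm/a
  total first-year rate 61.57 μm/a
Category bounds: 50…80 μm/a bracket r_corr ⇒ C4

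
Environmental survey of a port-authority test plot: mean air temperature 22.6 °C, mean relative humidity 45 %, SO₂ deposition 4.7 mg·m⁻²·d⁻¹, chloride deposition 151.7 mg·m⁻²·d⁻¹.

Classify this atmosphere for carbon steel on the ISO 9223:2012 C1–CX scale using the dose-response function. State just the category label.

C3

carbon steel: T>10 °C ⇒ hinge -0.054·(22.6−10) = -0.6804
  SO₂ term: 1.77·4.7^0.52·exp(0.02·45-0.6804) = 4.93
  Cl⁻ term: 0.102·151.7^0.62·exp(0.033·45+0.04·22.6) = 25.02
  r_corr = 4.93 + 25.02 = 29.95 μm/a
Category bounds: 25…50 μm/a bracket r_corr ⇒ C3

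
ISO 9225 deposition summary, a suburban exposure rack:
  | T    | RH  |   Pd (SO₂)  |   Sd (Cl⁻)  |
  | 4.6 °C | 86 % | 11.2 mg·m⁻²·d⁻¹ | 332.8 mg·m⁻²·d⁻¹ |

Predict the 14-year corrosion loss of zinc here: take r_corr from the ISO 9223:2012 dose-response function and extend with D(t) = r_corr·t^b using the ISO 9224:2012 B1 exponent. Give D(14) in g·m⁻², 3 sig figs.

D(14) = 183 g·m⁻²

zinc: f(T) = +0.038·(T−10) [T≤10 °C] = -0.2052
  sulphur-dioxide contribution → 1.589 μm/a
  chloride contribution → 1.41 μm/a
  ⇒ r_corr(zinc) = 2.999 μm/a
Long-term exponent b (ISO 9224 Table 2, B1) = 0.813
  D(14) = 2.999 × 14^0.813 = 2.999 × 8.547 = 25.64 μm
  Mass loss = 25.64 μm × 7.14 g/cm³ = 183 g·m⁻²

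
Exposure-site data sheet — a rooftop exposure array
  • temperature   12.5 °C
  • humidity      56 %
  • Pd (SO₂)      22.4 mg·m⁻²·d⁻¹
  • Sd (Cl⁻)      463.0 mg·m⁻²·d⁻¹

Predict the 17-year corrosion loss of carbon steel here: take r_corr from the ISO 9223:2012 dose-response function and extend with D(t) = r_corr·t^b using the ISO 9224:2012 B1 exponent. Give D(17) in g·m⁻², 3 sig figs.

D(17) = 2.48e+03 g·m⁻²

carbon steel: T>10 °C ⇒ hinge -0.054·(12.5−10) = -0.1350
  SO₂ term: 1.77·22.4^0.52·exp(0.02·56-0.1350) = 23.87
  Sd branch = 0.102·Sd^0.62·e^(0.033·RH+0.04·T) = 47.97 μm/a
  sum: 23.87 + 47.97 → r_corr = 71.84 μm/a
Long-term exponent b (ISO 9224 Table 2, B1) = 0.523
  D(17) = 71.84 × 17^0.523 = 71.84 × 4.401 = 316.2 μm
  Mass loss = 316.2 μm × 7.85 g/cm³ = 2482 g·m⁻²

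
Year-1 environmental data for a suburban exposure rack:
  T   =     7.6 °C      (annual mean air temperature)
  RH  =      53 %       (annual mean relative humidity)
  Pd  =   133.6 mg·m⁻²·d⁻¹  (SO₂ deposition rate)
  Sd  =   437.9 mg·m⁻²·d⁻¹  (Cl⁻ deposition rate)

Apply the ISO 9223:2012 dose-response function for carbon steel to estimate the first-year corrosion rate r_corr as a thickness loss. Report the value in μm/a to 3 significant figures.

carbon steel: f(T) = +0.150·(T−10) [T≤10 °C] = -0.3600
  sulphur-dioxide contribution → 45.44 μm/a
  chloride contribution → 34.5 μm/a
  total first-year rate 79.94 μm/a

r_corr = 79.9 μm/a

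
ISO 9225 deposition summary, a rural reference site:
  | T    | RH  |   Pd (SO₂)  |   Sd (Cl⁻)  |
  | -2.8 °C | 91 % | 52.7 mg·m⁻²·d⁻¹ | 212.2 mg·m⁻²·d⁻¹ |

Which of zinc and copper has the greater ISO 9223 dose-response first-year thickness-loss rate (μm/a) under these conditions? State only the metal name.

zinc

zinc: f(T) = +0.038·(T−10) [T≤10 °C] = -0.4864
  Pd branch = 0.0129·Pd^0.44·e^(0.046·RH+f) = 2.985 μm/a
  Sd branch = 0.0175·Sd^0.57·e^(0.008·RH+0.085·T) = 0.6055 μm/a
  sum: 2.985 + 0.6055 → r_corr = 3.59 μm/a
copper: temperature factor f = +0.126·(-12.8) = -1.6128
  SO₂ term: 0.0053·52.7^0.26·exp(0.059·91-1.6128) = 0.6357
  Cl⁻ term: 0.01025·212.2^0.27·exp(0.036·91+0.049·-2.8) = 1.005
  sum: 0.6357 + 1.005 → r_corr = 1.641 μm/a
Ordering by μm/a: zinc (3.59) > copper (1.64)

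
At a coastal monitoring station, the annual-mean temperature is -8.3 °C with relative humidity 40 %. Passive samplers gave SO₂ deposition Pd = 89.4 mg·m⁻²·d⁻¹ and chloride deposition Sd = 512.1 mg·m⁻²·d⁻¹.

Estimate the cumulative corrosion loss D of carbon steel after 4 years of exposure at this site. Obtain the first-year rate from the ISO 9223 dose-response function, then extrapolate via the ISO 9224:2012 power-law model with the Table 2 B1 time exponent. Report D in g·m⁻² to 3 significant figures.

D(4) = 255 g·m⁻²

carbon steel: f(T) = +0.150·(T−10) [T≤10 °C] = -2.7450
  sulphur-dioxide contribution → 2.618 μm/a
  chloride contribution → 13.11 μm/a
  total first-year rate 15.72 μm/a
Long-term exponent b (ISO 9224 Table 2, B1) = 0.523
  D(4) = 15.72 × 4^0.523 = 15.72 × 2.065 = 32.47 μm
  Mass loss = 32.47 μm × 7.85 g/cm³ = 254.9 g·m⁻²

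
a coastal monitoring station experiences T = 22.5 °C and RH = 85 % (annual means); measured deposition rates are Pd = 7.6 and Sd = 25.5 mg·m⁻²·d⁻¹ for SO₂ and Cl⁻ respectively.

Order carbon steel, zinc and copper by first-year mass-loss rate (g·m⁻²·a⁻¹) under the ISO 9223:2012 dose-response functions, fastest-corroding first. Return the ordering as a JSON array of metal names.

carbon steel: f(T) = -0.054·(T−10) [T>10 °C] = -0.6750
  Pd branch = 1.77·Pd^0.52·e^(0.02·RH+f) = 14.16 μm/a
  Cl⁻ term: 0.102·25.5^0.62·exp(0.033·85+0.04·22.5) = 30.88
  r_corr = 14.16 + 30.88 = 45.05 μm/a
  mass loss = 45.05 μm/a × 7.85 g/cm³ = 353.6 g·m⁻²·a⁻¹
zinc: temperature factor f = -0.071·(12.5) = -0.8875
  Pd branch = 0.0129·Pd^0.44·e^(0.046·RH+f) = 0.6468 μm/a
  Sd branch = 0.0175·Sd^0.57·e^(0.008·RH+0.085·T) = 1.481 μm/a
  sum: 0.6468 + 1.481 → r_corr = 2.128 μm/a
  mass loss = 2.128 μm/a × 7.14 g/cm³ = 15.2 g·m⁻²·a⁻¹
copper: temperature factor f = -0.080·(12.5) = -1.0000
  SO₂ term: 0.0053·7.6^0.26·exp(0.059·85-1.0000) = 0.4977
  Sd branch = 0.01025·Sd^0.27·e^(0.036·RH+0.049·T) = 1.578 μm/a
  r_corr = 0.4977 + 1.578 = 2.076 μm/a
  mass loss = 2.076 μm/a × 8.96 g/cm³ = 18.6 g·m⁻²·a⁻¹
Ordering by g·m⁻²·a⁻¹: carbon steel (354) > copper (18.6) > zinc (15.2)

["carbon steel", "copper", "zinc"]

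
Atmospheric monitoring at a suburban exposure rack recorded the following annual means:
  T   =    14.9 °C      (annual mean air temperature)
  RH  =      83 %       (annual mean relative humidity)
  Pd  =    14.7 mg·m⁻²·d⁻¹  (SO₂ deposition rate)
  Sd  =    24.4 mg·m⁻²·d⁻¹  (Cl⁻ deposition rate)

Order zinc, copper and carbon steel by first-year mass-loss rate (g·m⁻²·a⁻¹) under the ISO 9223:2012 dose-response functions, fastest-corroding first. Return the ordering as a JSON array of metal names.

zinc: T>10 °C ⇒ hinge -0.071·(14.9−10) = -0.3479
  SO₂ term: 0.0129·14.7^0.44·exp(0.046·83-0.3479) = 1.353
  Sd branch = 0.0175·Sd^0.57·e^(0.008·RH+0.085·T) = 0.7452 μm/a
  r_corr = 1.353 + 0.7452 = 2.098 μm/a
  mass loss = 2.098 μm/a × 7.14 g/cm³ = 14.98 g·m⁻²·a⁻¹
copper: temperature factor f = -0.080·(4.9) = -0.3920
  Pd branch = 0.0053·Pd^0.26·e^(0.059·RH+f) = 0.9644 μm/a
  Cl⁻ term: 0.01025·24.4^0.27·exp(0.036·83+0.049·14.9) = 1
  sum: 0.9644 + 1 → r_corr = 1.965 μm/a
  mass loss = 1.965 μm/a × 8.96 g/cm³ = 17.6 g·m⁻²·a⁻¹
carbon steel: temperature factor f = -0.054·(4.9) = -0.2646
  SO₂ term: 1.77·14.7^0.52·exp(0.02·83-0.2646) = 28.91
  Sd branch = 0.102·Sd^0.62·e^(0.033·RH+0.04·T) = 20.76 μm/a
  sum: 28.91 + 20.76 → r_corr = 49.66 μm/a
  mass loss = 49.66 μm/a × 7.85 g/cm³ = 389.9 g·m⁻²·a⁻¹
Ordering by g·m⁻²·a⁻¹: carbon steel (390) > copper (17.6) > zinc (15)

["carbon steel", "copper", "zinc"]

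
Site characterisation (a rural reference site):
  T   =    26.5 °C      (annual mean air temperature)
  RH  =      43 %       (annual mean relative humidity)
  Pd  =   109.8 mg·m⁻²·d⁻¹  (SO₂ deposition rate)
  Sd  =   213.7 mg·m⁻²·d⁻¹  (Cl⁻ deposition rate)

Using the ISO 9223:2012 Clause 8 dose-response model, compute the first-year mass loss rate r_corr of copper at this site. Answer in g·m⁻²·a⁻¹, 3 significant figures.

copper: temperature factor f = -0.080·(16.5) = -1.3200
  sulphur-dioxide contribution → 0.06073 μm/a
  chloride contribution → 0.7516 μm/a
  total first-year rate 0.8123 μm/a
Convert to mass loss: 0.8123 μm/a × 8.96 g/cm³ = 7.278 g·m⁻²·a⁻¹

r_corr = 7.28 g·m⁻²·a⁻¹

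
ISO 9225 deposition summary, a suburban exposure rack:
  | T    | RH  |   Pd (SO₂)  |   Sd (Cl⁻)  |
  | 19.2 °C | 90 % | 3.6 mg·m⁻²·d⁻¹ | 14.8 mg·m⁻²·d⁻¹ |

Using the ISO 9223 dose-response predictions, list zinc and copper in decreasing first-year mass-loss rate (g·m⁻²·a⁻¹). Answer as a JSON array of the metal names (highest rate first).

zinc: T>10 °C ⇒ hinge -0.071·(19.2−10) = -0.6532
  SO₂ term: 0.0129·3.6^0.44·exp(0.046·90-0.6532) = 0.7407
  Sd branch = 0.0175·Sd^0.57·e^(0.008·RH+0.085·T) = 0.8542 μm/a
  r_corr = 0.7407 + 0.8542 = 1.595 μm/a
  mass loss = 1.595 μm/a × 7.14 g/cm³ = 11.39 g·m⁻²·a⁻¹
copper: f(T) = -0.080·(T−10) [T>10 °C] = -0.7360
  SO₂ term: 0.0053·3.6^0.26·exp(0.059·90-0.7360) = 0.7168
  Sd branch = 0.01025·Sd^0.27·e^(0.036·RH+0.049·T) = 1.388 μm/a
  r_corr = 0.7168 + 1.388 = 2.105 μm/a
  mass loss = 2.105 μm/a × 8.96 g/cm³ = 18.86 g·m⁻²·a⁻¹
Ordering by g·m⁻²·a⁻¹: copper (18.9) > zinc (11.4)

["copper", "zinc"]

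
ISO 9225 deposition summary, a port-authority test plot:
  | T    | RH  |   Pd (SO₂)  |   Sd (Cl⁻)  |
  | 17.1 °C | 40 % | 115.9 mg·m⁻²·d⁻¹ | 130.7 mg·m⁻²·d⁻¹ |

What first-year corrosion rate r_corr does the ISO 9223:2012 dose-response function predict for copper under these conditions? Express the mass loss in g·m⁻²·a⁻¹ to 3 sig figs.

r_corr = 4.32 g·m⁻²·a⁻¹

copper: T>10 °C ⇒ hinge -0.080·(17.1−10) = -0.5680
  SO₂ term: 0.0053·115.9^0.26·exp(0.059·40-0.5680) = 0.1094
  Cl⁻ term: 0.01025·130.7^0.27·exp(0.036·40+0.049·17.1) = 0.3727
  r_corr = 0.1094 + 0.3727 = 0.4822 μm/a
Convert to mass loss: 0.4822 μm/a × 8.96 g/cm³ = 4.32 g·m⁻²·a⁻¹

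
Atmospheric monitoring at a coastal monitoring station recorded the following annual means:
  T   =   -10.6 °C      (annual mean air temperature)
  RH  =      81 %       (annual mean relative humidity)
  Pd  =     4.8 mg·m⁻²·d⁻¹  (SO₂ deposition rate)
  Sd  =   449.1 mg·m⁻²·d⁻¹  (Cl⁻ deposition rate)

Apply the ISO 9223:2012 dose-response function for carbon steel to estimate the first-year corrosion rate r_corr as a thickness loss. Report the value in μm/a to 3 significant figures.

r_corr = 43.6 μm/a

carbon steel: T≤10 °C ⇒ hinge +0.150·(-10.6−10) = -3.0900
  SO₂ term: 1.77·4.8^0.52·exp(0.02·81-3.0900) = 0.92
  Cl⁻ term: 0.102·449.1^0.62·exp(0.033·81+0.04·-10.6) = 42.64
  r_corr = 0.92 + 42.64 = 43.56 μm/a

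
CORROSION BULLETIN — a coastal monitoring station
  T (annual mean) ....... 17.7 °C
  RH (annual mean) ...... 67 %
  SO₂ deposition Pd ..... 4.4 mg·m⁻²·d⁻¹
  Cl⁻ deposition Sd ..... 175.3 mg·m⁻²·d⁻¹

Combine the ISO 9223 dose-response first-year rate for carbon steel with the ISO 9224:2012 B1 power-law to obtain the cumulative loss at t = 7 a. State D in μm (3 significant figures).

carbon steel: temperature factor f = -0.054·(7.7) = -0.4158
  SO₂ term: 1.77·4.4^0.52·exp(0.02·67-0.4158) = 9.637
  Sd branch = 0.102·Sd^0.62·e^(0.033·RH+0.04·T) = 46.5 μm/a
  sum: 9.637 + 46.5 → r_corr = 56.14 μm/a
Long-term exponent b (ISO 9224 Table 2, B1) = 0.523
  D(7) = 56.14 × 7^0.523 = 56.14 × 2.767 = 155.3 μm

D(7) = 155 μm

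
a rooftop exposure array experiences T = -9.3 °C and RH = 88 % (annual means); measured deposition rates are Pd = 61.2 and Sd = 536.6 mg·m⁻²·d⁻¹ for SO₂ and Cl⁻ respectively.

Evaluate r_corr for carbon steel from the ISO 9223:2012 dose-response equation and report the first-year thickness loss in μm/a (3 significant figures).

r_corr = 68.0 μm/a

carbon steel: T≤10 °C ⇒ hinge +0.150·(-9.3−10) = -2.8950
  SO₂ term: 1.77·61.2^0.52·exp(0.02·88-2.8950) = 4.832
  Cl⁻ term: 0.102·536.6^0.62·exp(0.033·88+0.04·-9.3) = 63.19
  sum: 4.832 + 63.19 → r_corr = 68.02 μm/a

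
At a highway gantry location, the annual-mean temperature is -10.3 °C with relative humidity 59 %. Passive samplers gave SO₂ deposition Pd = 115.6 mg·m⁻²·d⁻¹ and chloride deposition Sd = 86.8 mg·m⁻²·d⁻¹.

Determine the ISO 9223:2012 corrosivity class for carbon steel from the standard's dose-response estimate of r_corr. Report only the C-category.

C2

carbon steel: T≤10 °C ⇒ hinge +0.150·(-10.3−10) = -3.0450
  sulphur-dioxide contribution → 3.242 μm/a
  chloride contribution → 7.536 μm/a
  total first-year rate 10.78 μm/a
ISO 9223 Table 2 (carbon steel): 1.3 < 10.8 ≤ 25 μm/a ⇒ C2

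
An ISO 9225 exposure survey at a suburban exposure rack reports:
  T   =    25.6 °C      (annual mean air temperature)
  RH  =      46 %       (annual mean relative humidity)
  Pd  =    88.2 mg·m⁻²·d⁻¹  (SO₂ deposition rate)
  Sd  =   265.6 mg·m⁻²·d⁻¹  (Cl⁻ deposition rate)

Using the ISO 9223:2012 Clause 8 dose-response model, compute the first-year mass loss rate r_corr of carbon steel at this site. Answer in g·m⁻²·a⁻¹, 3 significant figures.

carbon steel: f(T) = -0.054·(T−10) [T>10 °C] = -0.8424
  Pd branch = 1.77·Pd^0.52·e^(0.02·RH+f) = 19.65 μm/a
  Sd branch = 0.102·Sd^0.62·e^(0.033·RH+0.04·T) = 41.27 μm/a
  sum: 19.65 + 41.27 → r_corr = 60.91 μm/a
Convert to mass loss: 60.91 μm/a × 7.85 g/cm³ = 478.2 g·m⁻²·a⁻¹

r_corr = 478 g·m⁻²·a⁻¹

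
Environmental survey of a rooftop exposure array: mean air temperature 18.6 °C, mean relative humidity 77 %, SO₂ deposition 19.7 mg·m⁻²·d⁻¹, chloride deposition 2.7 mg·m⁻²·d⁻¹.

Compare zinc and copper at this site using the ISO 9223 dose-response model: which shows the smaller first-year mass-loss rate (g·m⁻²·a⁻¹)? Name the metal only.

zinc: temperature factor f = -0.071·(8.6) = -0.6106
  sulphur-dioxide contribution → 0.8979 μm/a
  chloride contribution → 0.2774 μm/a
  total first-year rate 1.175 μm/a
  mass loss = 1.175 μm/a × 7.14 g/cm³ = 8.392 g·m⁻²·a⁻¹
copper: temperature factor f = -0.080·(8.6) = -0.6880
  sulphur-dioxide contribution → 0.5433 μm/a
  chloride contribution → 0.5332 μm/a
  total first-year rate 1.076 μm/a
  mass loss = 1.076 μm/a × 8.96 g/cm³ = 9.645 g·m⁻²·a⁻¹
Ordering by g·m⁻²·a⁻¹: copper (9.65) > zinc (8.39)

zinc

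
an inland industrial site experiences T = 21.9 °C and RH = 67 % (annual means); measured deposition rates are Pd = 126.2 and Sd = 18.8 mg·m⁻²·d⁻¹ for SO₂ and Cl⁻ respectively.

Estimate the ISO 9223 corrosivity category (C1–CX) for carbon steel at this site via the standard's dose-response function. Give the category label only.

carbon steel: temperature factor f = -0.054·(11.9) = -0.6426
  SO₂ term: 1.77·126.2^0.52·exp(0.02·67-0.6426) = 43.99
  Sd branch = 0.102·Sd^0.62·e^(0.033·RH+0.04·T) = 13.78 μm/a
  sum: 43.99 + 13.78 → r_corr = 57.77 μm/a
Category bounds: 50…80 μm/a bracket r_corr ⇒ C4

C4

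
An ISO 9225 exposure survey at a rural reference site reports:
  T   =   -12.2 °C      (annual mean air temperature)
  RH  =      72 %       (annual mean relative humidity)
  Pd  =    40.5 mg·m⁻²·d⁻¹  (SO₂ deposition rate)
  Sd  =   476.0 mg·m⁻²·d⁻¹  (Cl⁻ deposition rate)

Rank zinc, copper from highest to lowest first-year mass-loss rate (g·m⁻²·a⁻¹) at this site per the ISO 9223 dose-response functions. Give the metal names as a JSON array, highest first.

["zinc", "copper"]

zinc: temperature factor f = +0.038·(-22.2) = -0.8436
  SO₂ term: 0.0129·40.5^0.44·exp(0.046·72-0.8436) = 0.776
  Cl⁻ term: 0.0175·476.0^0.57·exp(0.008·72+0.085·-12.2) = 0.3707
  r_corr = 0.776 + 0.3707 = 1.147 μm/a
  mass loss = 1.147 μm/a × 7.14 g/cm³ = 8.188 g·m⁻²·a⁻¹
copper: T≤10 °C ⇒ hinge +0.126·(-12.2−10) = -2.7972
  Pd branch = 0.0053·Pd^0.26·e^(0.059·RH+f) = 0.0592 μm/a
  Sd branch = 0.01025·Sd^0.27·e^(0.036·RH+0.049·T) = 0.3979 μm/a
  r_corr = 0.0592 + 0.3979 = 0.4571 μm/a
  mass loss = 0.4571 μm/a × 8.96 g/cm³ = 4.095 g·m⁻²·a⁻¹
Ordering by g·m⁻²·a⁻¹: zinc (8.19) > copper (4.1)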